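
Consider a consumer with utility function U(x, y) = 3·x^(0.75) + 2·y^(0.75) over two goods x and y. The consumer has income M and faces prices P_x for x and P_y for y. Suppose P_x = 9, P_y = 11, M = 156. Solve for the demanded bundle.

From the CES first-order condition, (3/2)·(y/x)^(0.25) = P_x/P_y.
Solve for the ratio: y/x = [(2/3)·P_x/P_y]^(4).
Substitute y = (y/x)·x into the budget: x* = M/(P_x + P_y·(y/x)).
Numerically y/x = 0.088519, so x* = 156/(9 + 11·0.088519) = 15.6411 and y* = 0.088519·15.6411 = 1.3845.

x* = 15.6411, y* = 1.3845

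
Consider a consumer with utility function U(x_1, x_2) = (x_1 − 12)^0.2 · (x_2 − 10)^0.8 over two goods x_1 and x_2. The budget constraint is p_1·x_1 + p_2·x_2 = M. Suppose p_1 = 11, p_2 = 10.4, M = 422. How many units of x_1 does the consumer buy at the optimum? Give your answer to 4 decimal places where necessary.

MRS = (1/4)·(x_2−10)/(x_1−12). Tangency with p_1/p_2 gives x_2−10 = 4·(p_1/p_2)·(x_1−12).
After buying the subsistence bundle (12, 10), a share 0.2 of the remaining income goes to x_1: x_1* = 12 + 0.2·(M − 12p_1 − 10p_2)/p_1.
Discretionary income = 422 − 12·11 − 10·10.4 = 186; x_1* = 12 + 0.2·186/11 = 15.3818.

x_1* = 15.3818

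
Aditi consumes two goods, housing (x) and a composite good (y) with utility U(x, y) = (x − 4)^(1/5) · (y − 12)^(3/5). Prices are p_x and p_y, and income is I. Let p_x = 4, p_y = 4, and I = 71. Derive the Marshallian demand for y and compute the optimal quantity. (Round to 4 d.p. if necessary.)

MRS = (1/3)·(y−12)/(x−4). Tangency with p_x/p_y gives y−12 = 3·(p_x/p_y)·(x−4).
After buying the subsistence bundle (4, 12), a share 0.25 of the remaining income goes to x: x* = 4 + 0.25·(I − 4p_x − 12p_y)/p_x.
Discretionary income = 71 − 4·4 − 12·4 = 7; y* = 12 + 0.75·7/4 = 13.3125.

y* = 13.3125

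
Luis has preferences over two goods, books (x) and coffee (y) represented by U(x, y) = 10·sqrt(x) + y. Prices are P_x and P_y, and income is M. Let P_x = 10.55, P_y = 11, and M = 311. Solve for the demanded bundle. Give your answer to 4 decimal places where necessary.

x* = 27.1782, y* = 2.2064

MU_x = 5/√x, MU_y = 1. Tangency: 5/√x = P_x/P_y.
Thus x* = (5·P_y/P_x)² — independent of M — with the rest of income spent on y.
Plugging in: x* = (5·11/10.55)² = 27.1782, y* = 2.2064.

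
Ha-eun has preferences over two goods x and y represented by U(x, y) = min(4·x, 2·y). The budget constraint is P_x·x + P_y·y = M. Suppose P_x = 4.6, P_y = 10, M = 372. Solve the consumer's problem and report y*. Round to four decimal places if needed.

y* = 30.2439

Leontief preferences: the optimum is at the kink where x/2 = y/4, i.e. y = 2·x.
Budget: P_x·x + P_y·2·x = M, so (2·P_x + 4·P_y)·x = 2·M.
Demand: x*(P_x,P_y,M) = 2·M/(2·P_x + 4·P_y), y* = 4·M/(2·P_x + 4·P_y).
Here 2·4.6 + 4·10 = 49.2, giving y* = 30.2439.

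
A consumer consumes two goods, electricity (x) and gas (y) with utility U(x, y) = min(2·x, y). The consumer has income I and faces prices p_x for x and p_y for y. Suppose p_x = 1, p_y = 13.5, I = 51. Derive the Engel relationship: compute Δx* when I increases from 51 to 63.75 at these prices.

Demand: x*(p_x,p_y,I) = I/(p_x + 2·p_y), y* = 2·I/(p_x + 2·p_y).
Here 1 + 2·13.5 = 28, giving x* = 1.8214.
At I' = 63.75: x* = 2.2768. Change: 2.2768 − 1.8214 = 0.4554.

Δx* = 0.4554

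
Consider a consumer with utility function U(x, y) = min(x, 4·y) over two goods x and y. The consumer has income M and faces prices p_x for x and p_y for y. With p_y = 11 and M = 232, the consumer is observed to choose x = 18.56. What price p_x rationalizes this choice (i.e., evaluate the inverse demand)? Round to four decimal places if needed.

p_x = 9.75

With perfect complements, no substitution: consume in ratio x:y = 4:1.
Budget: p_x·x + p_y·(1/4)·x = M, so (4·p_x + p_y)·x = 4·M.
Demand: x*(p_x,p_y,M) = 4·M/(4·p_x + p_y), y* = M/(4·p_x + p_y).
Set x* = 18.56 in the demand function and solve for p_x: p_x = 9.75.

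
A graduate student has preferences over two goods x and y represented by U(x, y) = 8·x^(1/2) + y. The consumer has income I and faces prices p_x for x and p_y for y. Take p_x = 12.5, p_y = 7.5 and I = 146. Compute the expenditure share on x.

Thus x* = (4·p_y/p_x)² — independent of I — with the rest of income spent on y.
Plugging in: x* = (4·7.5/12.5)² = 5.76, y* = 9.8667.
Expenditure on x: 12.5·5.76 = 72; share = 0.4932.

share on x = 0.4932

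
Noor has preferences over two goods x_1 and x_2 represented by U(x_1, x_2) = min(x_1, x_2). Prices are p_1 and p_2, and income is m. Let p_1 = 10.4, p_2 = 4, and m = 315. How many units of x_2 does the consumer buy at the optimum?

x_2* = 21.875

Leontief preferences: the optimum is at the kink where x_1/1 = x_2/1, i.e. x_2 = x_1.
Budget: p_1·x_1 + p_2·x_1 = m, so (p_1 + p_2)·x_1 = m.
Demand: x_1*(p_1,p_2,m) = m/(p_1 + p_2), x_2* = m/(p_1 + p_2).
Here 10.4 + 4 = 14.4, giving x_2* = 21.875.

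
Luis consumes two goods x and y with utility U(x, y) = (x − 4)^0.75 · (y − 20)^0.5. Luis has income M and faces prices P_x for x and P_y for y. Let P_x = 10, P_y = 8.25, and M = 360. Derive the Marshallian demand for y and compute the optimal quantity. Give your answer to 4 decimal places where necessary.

y* = 27.5152

After buying the subsistence bundle (4, 20), a share 0.6 of the remaining income goes to x: x* = 4 + 0.6·(M − 4P_x − 20P_y)/P_x.
Discretionary income = 360 − 4·10 − 20·8.25 = 155; y* = 20 + 0.4·155/8.25 = 27.5152.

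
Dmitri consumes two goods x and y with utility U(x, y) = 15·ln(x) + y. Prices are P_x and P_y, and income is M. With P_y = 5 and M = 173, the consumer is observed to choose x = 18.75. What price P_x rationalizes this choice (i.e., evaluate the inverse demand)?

Set MRS = P_x/P_y: (15/x)/1 = P_x/P_y.
So x*(P_x,P_y) = 15·P_y/P_x, independent of income; and y* = (M − 15·P_y)/P_y.
Set x* = 18.75 in the demand function and solve for P_x: P_x = 4.

P_x = 4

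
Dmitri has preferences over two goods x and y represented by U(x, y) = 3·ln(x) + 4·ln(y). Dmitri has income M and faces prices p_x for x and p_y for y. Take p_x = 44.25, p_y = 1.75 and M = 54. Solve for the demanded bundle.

x* = 0.523, y* = 17.6327

MU_x/MU_y = (3·y)/(4·x); tangency sets this equal to p_x/p_y.
Rearranging, p_y·y = (4/3)·p_x·x. Substituting into the budget gives p_x·x·(1 + (4/3)) = M.
Demand: x*(p_x,p_y,M) = 3/7·M/p_x and y* = 4/7·M/p_y.
At p_x=44.25, p_y=1.75, M=54: x* = 3/7·54/44.25 = 0.523, y* = 17.6327.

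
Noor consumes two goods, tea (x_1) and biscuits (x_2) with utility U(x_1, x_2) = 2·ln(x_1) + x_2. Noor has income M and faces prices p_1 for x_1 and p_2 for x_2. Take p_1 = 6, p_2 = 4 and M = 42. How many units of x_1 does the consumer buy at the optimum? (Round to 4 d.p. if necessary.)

x_1* = 1.3333

MU_x_1 = 2/x_1, MU_x_2 = 1. Tangency: 2/x_1 = p_1/p_2.
So x_1*(p_1,p_2) = 2·p_2/p_1, independent of income; and x_2* = (M − 2·p_2)/p_2.
At the given prices: x_1* = 2·4/6 = 1.3333.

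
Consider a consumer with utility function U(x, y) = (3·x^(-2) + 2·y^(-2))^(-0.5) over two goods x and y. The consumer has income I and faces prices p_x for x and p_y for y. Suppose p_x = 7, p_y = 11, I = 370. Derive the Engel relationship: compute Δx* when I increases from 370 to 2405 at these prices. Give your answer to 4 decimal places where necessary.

Δx* = 133.308

From the CES first-order condition, (3/2)·(y/x)^(3) = p_x/p_y.
Solve for the ratio: y/x = [(2/3)·p_x/p_y]^(1/3).
Substitute y = (y/x)·x into the budget: x* = I/(p_x + p_y·(y/x)).
Numerically y/x = 0.7514, so x* = 370/(7 + 11·0.7514) = 24.2378.
At I' = 2405: x* = 157.5458. Change: 157.5458 − 24.2378 = 133.308.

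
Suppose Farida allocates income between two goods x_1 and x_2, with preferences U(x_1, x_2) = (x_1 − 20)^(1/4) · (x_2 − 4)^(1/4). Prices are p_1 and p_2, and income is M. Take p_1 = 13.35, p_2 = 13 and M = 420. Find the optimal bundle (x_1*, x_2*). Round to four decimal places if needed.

Let x_1' = x_1−20, x_2' = x_2−4. MRS = x_2'/x_1' = p_1/p_2.
After buying the subsistence bundle (20, 4), a share 0.5 of the remaining income goes to x_1: x_1* = 20 + 0.5·(M − 20p_1 − 4p_2)/p_1.
Discretionary income = 420 − 20·13.35 − 4·13 = 101; x_1* = 20 + 0.5·101/13.35 = 23.7828; x_2* = 4 + 0.5·101/13 = 7.8846.

x_1* = 23.7828, x_2* = 7.8846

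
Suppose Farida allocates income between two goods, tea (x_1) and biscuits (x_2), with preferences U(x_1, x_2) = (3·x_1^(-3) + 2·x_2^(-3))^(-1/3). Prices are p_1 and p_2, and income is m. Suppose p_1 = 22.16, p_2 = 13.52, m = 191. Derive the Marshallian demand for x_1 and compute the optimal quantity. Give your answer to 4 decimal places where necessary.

x_1* = 5.3081

From the CES first-order condition, (3/2)·(x_2/x_1)^(4) = p_1/p_2.
Solve for the ratio: x_2/x_1 = [(2/3)·p_1/p_2]^(0.25).
With the ratio pinned down, the budget gives x_1* = m/(p_1 + p_2·(x_2/x_1)) and x_2* = (x_2/x_1)·x_1*.
Numerically x_2/x_1 = 1.022411, so x_1* = 191/(22.16 + 13.52·1.022411) = 5.3081.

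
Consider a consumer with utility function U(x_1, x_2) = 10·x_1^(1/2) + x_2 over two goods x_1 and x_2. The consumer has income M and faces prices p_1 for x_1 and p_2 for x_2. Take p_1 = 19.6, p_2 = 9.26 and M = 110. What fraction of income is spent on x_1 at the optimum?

share on x_1 = 0.9943

MU_x_1 = 5/√x_1, MU_x_2 = 1. Tangency: 5/√x_1 = p_1/p_2.
Thus x_1* = (5·p_2/p_1)² — independent of M — with the rest of income spent on x_2.
Plugging in: x_1* = (5·9.26/19.6)² = 5.5802, x_2* = 0.0678.
Expenditure on x_1: 19.6·5.5802 = 109.3719; share = 0.9943.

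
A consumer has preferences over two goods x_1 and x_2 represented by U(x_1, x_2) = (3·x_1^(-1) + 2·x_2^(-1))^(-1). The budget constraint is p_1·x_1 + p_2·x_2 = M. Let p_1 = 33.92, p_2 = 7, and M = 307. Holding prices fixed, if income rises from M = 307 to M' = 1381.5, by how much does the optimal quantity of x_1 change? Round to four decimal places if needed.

Δx_1* = 23.1068

Numerically x_2/x_1 = 1.797353, so x_1* = 307/(33.92 + 7·1.797353) = 6.6019.
At M' = 1381.5: x_1* = 29.7087. Change: 29.7087 − 6.6019 = 23.1068.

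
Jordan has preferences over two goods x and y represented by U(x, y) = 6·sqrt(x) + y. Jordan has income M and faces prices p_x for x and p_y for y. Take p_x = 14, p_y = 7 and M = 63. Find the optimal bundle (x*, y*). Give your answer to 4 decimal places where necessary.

x* = 2.25, y* = 4.5

MU_x = 3/√x, MU_y = 1. Tangency: 3/√x = p_x/p_y.
Thus x* = (3·p_y/p_x)² — independent of M — with the rest of income spent on y.
Plugging in: x* = (3·7/14)² = 2.25, y* = 4.5.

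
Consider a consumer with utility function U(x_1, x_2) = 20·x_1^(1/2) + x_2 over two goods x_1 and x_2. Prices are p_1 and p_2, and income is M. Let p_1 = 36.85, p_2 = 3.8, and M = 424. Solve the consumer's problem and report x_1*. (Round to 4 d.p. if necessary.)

Utility is quasi-linear in x_2; the FOC for x_1 is 10/√x_1 = p_1/p_2.
Solve: √x_1 = 10·p_2/p_1, so x_1*(p_1,p_2) = (10·p_2/p_1)², and x_2* = (M − p_1·x_1*)/p_2.
Plugging in: x_1* = (10·3.8/36.85)² = 1.0634.

x_1* = 1.0634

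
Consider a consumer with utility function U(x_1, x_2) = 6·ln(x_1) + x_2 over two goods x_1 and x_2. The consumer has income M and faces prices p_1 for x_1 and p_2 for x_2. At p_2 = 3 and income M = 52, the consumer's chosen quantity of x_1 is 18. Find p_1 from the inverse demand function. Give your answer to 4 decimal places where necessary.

MU_x_1 = 6/x_1, MU_x_2 = 1. Tangency: 6/x_1 = p_1/p_2.
So x_1*(p_1,p_2) = 6·p_2/p_1, independent of income; and x_2* = (M − 6·p_2)/p_2.
Set x_1* = 18 in the demand function and solve for p_1: p_1 = 1.

p_1 = 1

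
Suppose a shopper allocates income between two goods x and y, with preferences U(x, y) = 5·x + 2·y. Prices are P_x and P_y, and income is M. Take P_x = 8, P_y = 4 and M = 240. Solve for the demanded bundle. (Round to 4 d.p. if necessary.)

x* = 30, y* = 0

x gives more utility per dollar, so spend all income on x: x* = M/P_x, y* = 0.
Numerically: x* = 30, y* = 0.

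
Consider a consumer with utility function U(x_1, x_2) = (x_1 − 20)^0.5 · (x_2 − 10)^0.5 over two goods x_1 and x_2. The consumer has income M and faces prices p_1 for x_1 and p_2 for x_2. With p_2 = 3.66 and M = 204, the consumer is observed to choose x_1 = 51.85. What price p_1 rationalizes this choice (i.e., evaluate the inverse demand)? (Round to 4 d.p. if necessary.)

p_1 = 2

Let x_1' = x_1−20, x_2' = x_2−10. MRS = x_2'/x_1' = p_1/p_2.
After buying the subsistence bundle (20, 10), a share 0.5 of the remaining income goes to x_1: x_1* = 20 + 0.5·(M − 20p_1 − 10p_2)/p_1.
Set x_1* = 51.85 in the demand function and solve for p_1: p_1 = 2.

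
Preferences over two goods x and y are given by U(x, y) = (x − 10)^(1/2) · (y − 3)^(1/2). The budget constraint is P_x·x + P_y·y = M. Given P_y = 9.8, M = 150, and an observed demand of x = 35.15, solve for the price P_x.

MRS = (y−3)/(x−10). Tangency with P_x/P_y gives y−3 = (P_x/P_y)·(x−10).
Substituting into the budget: x* = 10 + 0.5·(M − 10·P_x − 3·P_y)/P_x, and y* = 3 + 0.5·(…)/P_y.
Set x* = 35.15 in the demand function and solve for P_x: P_x = 2.

P_x = 2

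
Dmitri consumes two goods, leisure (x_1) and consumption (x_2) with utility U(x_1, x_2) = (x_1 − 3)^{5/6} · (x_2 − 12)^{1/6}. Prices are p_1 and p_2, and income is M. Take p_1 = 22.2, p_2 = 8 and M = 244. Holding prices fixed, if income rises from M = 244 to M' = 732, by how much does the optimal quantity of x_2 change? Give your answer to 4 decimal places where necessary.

Δx_2* = 10.1667

Let x_1' = x_1−3, x_2' = x_2−12. MRS = 5·x_2'/x_1' = p_1/p_2.
After buying the subsistence bundle (3, 12), a share 5/6 of the remaining income goes to x_1: x_1* = 3 + 5/6·(M − 3p_1 − 12p_2)/p_1.
Discretionary income = 244 − 3·22.2 − 12·8 = 81.4; x_2* = 12 + 1/6·81.4/8 = 13.6958.
At M' = 732: x_2* = 23.8625. Change: 23.8625 − 13.6958 = 10.1667.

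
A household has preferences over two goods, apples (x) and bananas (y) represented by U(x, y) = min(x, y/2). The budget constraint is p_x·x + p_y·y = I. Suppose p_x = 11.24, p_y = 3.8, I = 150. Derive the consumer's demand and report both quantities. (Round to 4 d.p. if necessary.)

x* = 7.9618, y* = 15.9236

With perfect complements, no substitution: consume in ratio x:y = 1:2.
Budget: p_x·x + p_y·2·x = I, so (p_x + 2·p_y)·x = I.
Demand: x*(p_x,p_y,I) = I/(p_x + 2·p_y), y* = 2·I/(p_x + 2·p_y).
Here 11.24 + 2·3.8 = 18.84, giving x* = 7.9618 and y* = 15.9236.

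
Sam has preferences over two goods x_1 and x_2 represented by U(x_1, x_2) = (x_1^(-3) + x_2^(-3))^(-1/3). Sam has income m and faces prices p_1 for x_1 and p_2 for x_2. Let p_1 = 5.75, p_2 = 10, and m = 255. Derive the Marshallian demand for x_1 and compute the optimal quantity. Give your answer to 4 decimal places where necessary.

x_1* = 17.6373

Numerically x_2/x_1 = 0.870797, so x_1* = 255/(5.75 + 10·0.870797) = 17.6373.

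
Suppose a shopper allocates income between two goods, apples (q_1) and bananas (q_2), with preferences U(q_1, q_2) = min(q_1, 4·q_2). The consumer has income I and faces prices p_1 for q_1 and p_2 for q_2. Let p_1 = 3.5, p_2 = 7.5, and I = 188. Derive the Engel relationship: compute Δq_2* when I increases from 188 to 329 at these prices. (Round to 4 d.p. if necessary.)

Leontief preferences: the optimum is at the kink where q_1/4 = q_2/1, i.e. q_2 = (1/4)·q_1.
Budget: p_1·q_1 + p_2·(1/4)·q_1 = I, so (4·p_1 + p_2)·q_1 = 4·I.
Demand: q_1*(p_1,p_2,I) = 4·I/(4·p_1 + p_2), q_2* = I/(4·p_1 + p_2).
Here 4·3.5 + 7.5 = 21.5, giving q_2* = 8.7442.
At I' = 329: q_2* = 15.3023. Change: 15.3023 − 8.7442 = 6.5581.

Δq_2* = 6.5581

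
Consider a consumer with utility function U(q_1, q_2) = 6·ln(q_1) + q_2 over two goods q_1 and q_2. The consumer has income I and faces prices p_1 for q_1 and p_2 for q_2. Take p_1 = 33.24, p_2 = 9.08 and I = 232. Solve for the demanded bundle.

q_1* = 1.639, q_2* = 19.5507

So q_1*(p_1,p_2) = 6·p_2/p_1, independent of income; and q_2* = (I − 6·p_2)/p_2.
At the given prices: q_1* = 6·9.08/33.24 = 1.639, and q_2* = 19.5507.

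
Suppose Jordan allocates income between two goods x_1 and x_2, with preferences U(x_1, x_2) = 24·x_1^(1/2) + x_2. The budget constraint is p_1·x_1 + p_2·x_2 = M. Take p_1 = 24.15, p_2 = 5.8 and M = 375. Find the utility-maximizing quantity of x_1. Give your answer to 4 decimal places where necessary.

MU_x_1 = 12/√x_1, MU_x_2 = 1. Tangency: 12/√x_1 = p_1/p_2.
Solve: √x_1 = 12·p_2/p_1, so x_1*(p_1,p_2) = (12·p_2/p_1)², and x_2* = (M − p_1·x_1*)/p_2.
Plugging in: x_1* = (12·5.8/24.15)² = 8.3059.

x_1* = 8.3059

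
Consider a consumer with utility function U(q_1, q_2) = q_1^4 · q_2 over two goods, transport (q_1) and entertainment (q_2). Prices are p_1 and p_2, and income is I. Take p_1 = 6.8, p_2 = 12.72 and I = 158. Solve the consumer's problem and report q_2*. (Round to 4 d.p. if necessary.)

q_2* = 2.4843

Demand: q_1*(p_1,p_2,I) = 0.8·I/p_1 and q_2* = 0.2·I/p_2.
At p_1=6.8, p_2=12.72, I=158: q_2* = 0.2·158/12.72 = 2.4843.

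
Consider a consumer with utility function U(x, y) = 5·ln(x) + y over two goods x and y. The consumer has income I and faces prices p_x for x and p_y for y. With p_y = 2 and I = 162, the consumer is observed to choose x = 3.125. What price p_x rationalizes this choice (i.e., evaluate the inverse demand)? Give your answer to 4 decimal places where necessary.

MU_x = 5/x, MU_y = 1. Tangency: 5/x = p_x/p_y.
So x*(p_x,p_y) = 5·p_y/p_x, independent of income; and y* = (I − 5·p_y)/p_y.
Set x* = 3.125 in the demand function and solve for p_x: p_x = 3.2.

p_x = 3.2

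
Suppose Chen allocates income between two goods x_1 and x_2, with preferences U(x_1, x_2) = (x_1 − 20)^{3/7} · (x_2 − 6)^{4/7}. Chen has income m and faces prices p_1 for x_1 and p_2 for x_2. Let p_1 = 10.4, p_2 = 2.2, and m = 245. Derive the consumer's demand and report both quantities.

Let x_1' = x_1−20, x_2' = x_2−6. MRS = (3/4)·x_2'/x_1' = p_1/p_2.
After buying the subsistence bundle (20, 6), a share 3/7 of the remaining income goes to x_1: x_1* = 20 + 3/7·(m − 20p_1 − 6p_2)/p_1.
Discretionary income = 245 − 20·10.4 − 6·2.2 = 23.8; x_1* = 20 + 3/7·23.8/10.4 = 20.9808; x_2* = 6 + 4/7·23.8/2.2 = 12.1818.

x_1* = 20.9808, x_2* = 12.1818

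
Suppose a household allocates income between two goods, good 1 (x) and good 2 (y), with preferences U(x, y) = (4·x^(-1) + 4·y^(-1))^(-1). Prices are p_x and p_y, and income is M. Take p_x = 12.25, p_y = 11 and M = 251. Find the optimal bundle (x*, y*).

With the ratio pinned down, the budget gives x* = M/(p_x + p_y·(y/x)) and y* = (y/x)·x*.
Numerically y/x = 1.05529, so x* = 251/(12.25 + 11·1.05529) = 10.5205 and y* = 1.05529·10.5205 = 11.1022.

x* = 10.5205, y* = 11.1022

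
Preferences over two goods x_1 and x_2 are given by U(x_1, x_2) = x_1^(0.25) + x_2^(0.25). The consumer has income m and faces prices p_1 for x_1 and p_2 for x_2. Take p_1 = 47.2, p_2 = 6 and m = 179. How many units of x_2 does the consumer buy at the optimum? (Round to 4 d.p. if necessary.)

x_2* = 19.8517

Substitute x_2 = (x_2/x_1)·x_1 into the budget: x_1* = m/(p_1 + p_2·(x_2/x_1)).
Numerically x_2/x_1 = 15.645436, so x_1* = 179/(47.2 + 6·15.645436) = 1.2689 and x_2* = 15.645436·1.2689 = 19.8517.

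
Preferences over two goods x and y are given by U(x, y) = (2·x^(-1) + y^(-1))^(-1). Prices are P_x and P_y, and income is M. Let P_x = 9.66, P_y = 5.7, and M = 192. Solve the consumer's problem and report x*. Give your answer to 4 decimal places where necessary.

From the CES first-order condition, 2·(y/x)^(2) = P_x/P_y.
Hence y/x = ((1/2)·P_x/P_y)^(1/(2)), i.e. raised to the 0.5 power.
With the ratio pinned down, the budget gives x* = M/(P_x + P_y·(y/x)) and y* = (y/x)·x*.
Numerically y/x = 0.920526, so x* = 192/(9.66 + 5.7·0.920526) = 12.8799.

x* = 12.8799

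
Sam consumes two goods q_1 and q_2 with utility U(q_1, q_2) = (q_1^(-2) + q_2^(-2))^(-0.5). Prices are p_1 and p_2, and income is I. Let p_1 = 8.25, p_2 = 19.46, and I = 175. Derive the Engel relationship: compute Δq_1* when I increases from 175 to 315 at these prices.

Δq_1* = 6.1219

MRS = MU_q_1/MU_q_2 = (q_2/q_1)^(3). Set equal to p_1/p_2.
Solve for the ratio: q_2/q_1 = [p_1/p_2]^(1/3).
Substitute q_2 = (q_2/q_1)·q_1 into the budget: q_1* = I/(p_1 + p_2·(q_2/q_1)).
Numerically q_2/q_1 = 0.751226, so q_1* = 175/(8.25 + 19.46·0.751226) = 7.6523.
At I' = 315: q_1* = 13.7742. Change: 13.7742 − 7.6523 = 6.1219.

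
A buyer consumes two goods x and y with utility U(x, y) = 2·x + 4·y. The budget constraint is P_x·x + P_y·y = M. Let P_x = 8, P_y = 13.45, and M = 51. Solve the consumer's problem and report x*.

x* = 0

Linear utility — the consumer picks whichever good has higher MU/price: 2/8 = 0.25 vs 4/13.45 = 0.2974.
y gives more utility per dollar, so spend all income on y: y* = M/P_y, x* = 0.
Numerically: x* = 0, y* = 3.7918.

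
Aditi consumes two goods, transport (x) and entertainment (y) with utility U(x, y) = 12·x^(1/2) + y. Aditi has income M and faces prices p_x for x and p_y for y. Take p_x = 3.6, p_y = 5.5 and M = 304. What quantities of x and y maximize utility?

x* = 84.0278, y* = 0.2727

Utility is quasi-linear in y; the FOC for x is 6/√x = p_x/p_y.
Thus x* = (6·p_y/p_x)² — independent of M — with the rest of income spent on y.
Plugging in: x* = (6·5.5/3.6)² = 84.0278, y* = 0.2727.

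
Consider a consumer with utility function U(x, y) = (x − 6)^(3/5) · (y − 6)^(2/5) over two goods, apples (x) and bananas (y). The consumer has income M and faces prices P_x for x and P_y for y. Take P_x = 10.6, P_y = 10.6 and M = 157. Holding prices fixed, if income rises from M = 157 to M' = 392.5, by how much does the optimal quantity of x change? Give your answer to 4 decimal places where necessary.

This is Cobb-Douglas in (x−6, y−6): tangency gives 0.6·P_y·(y−6) = 0.4·P_x·(x−6).
Substituting into the budget: x* = 6 + 0.6·(M − 6·P_x − 6·P_y)/P_x, and y* = 6 + 0.4·(…)/P_y.
Discretionary income = 157 − 6·10.6 − 6·10.6 = 29.8; x* = 6 + 0.6·29.8/10.6 = 7.6868.
At M' = 392.5: x* = 21.017. Change: 21.017 − 7.6868 = 13.3302.

Δx* = 13.3302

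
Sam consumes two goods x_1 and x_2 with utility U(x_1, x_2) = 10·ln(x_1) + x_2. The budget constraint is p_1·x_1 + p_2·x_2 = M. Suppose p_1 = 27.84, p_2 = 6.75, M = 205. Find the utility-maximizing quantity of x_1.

x_1* = 2.4246

So x_1*(p_1,p_2) = 10·p_2/p_1, independent of income; and x_2* = (M − 10·p_2)/p_2.
At the given prices: x_1* = 10·6.75/27.84 = 2.4246.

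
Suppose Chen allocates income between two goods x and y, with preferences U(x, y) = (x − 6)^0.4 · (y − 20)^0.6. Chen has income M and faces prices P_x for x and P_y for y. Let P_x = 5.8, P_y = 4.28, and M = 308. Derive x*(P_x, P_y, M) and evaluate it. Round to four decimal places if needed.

x* = 18.9379

MRS = (2/3)·(y−20)/(x−6). Tangency with P_x/P_y gives y−20 = (3/2)·(P_x/P_y)·(x−6).
Substituting into the budget: x* = 6 + 0.4·(M − 6·P_x − 20·P_y)/P_x, and y* = 20 + 0.6·(…)/P_y.
Discretionary income = 308 − 6·5.8 − 20·4.28 = 187.6; x* = 6 + 0.4·187.6/5.8 = 18.9379.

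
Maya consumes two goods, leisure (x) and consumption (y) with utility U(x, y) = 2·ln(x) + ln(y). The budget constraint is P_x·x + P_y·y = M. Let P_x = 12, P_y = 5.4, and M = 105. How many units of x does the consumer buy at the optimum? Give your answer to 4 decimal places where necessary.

x* = 5.8333

Tangency: MRS = 2·y/x = P_x/P_y.
So 2·P_y·y = P_x·x; combined with the budget, a share 2/3 of income goes to x.
Demand: x*(P_x,P_y,M) = 2/3·M/P_x and y* = 1/3·M/P_y.
At P_x=12, P_y=5.4, M=105: x* = 2/3·105/12 = 5.8333.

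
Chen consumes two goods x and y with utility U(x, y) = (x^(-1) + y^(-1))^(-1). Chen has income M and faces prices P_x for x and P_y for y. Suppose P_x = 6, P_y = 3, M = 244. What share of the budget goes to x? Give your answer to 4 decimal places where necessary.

share on x = 0.5858

With the ratio pinned down, the budget gives x* = M/(P_x + P_y·(y/x)) and y* = (y/x)·x*.
Numerically y/x = 1.414214, so x* = 244/(6 + 3·1.414214) = 23.822 and y* = 1.414214·23.822 = 33.6894.
Expenditure on x: 6·23.822 = 142.9319; share = 0.5858.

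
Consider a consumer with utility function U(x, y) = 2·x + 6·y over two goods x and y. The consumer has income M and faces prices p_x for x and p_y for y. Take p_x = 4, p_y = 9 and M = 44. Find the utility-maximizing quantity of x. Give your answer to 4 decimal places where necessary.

Linear utility — the consumer picks whichever good has higher MU/price: 2/4 = 0.5 vs 6/9 = 0.6667.
y gives more utility per dollar, so spend all income on y: y* = M/p_y, x* = 0.
Numerically: x* = 0, y* = 4.8889.

x* = 0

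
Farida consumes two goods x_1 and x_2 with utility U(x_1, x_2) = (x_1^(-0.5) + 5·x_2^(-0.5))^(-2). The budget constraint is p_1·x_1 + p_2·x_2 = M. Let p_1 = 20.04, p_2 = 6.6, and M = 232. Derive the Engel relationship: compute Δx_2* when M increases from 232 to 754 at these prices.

With the ratio pinned down, the budget gives x_1* = M/(p_1 + p_2·(x_2/x_1)) and x_2* = (x_2/x_1)·x_1*.
Numerically x_2/x_1 = 6.131252, so x_1* = 232/(20.04 + 6.6·6.131252) = 3.8343 and x_2* = 6.131252·3.8343 = 23.5091.
At M' = 754: x_2* = 76.4047. Change: 76.4047 − 23.5091 = 52.8956.

Δx_2* = 52.8956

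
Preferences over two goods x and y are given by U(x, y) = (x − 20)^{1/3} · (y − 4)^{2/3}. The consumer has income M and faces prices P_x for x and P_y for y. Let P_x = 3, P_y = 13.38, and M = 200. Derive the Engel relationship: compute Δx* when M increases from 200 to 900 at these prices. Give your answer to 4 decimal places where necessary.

Δx* = 77.7778

Substituting into the budget: x* = 20 + 1/3·(M − 20·P_x − 4·P_y)/P_x, and y* = 4 + 2/3·(…)/P_y.
Discretionary income = 200 − 20·3 − 4·13.38 = 86.48; x* = 20 + 1/3·86.48/3 = 29.6089.
At M' = 900: x* = 107.3867. Change: 107.3867 − 29.6089 = 77.7778.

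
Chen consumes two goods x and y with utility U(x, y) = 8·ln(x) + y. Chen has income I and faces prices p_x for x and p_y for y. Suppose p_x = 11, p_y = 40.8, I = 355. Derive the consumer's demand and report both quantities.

x* = 29.6727, y* = 0.701

MU_x = 8/x, MU_y = 1. Tangency: 8/x = p_x/p_y.
So x*(p_x,p_y) = 8·p_y/p_x, independent of income; and y* = (I − 8·p_y)/p_y.
At the given prices: x* = 8·40.8/11 = 29.6727, and y* = 0.701.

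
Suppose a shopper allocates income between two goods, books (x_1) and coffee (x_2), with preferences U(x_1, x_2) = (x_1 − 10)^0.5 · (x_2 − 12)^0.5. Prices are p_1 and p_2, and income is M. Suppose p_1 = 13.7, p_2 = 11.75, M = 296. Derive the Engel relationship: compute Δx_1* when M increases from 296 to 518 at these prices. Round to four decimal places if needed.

Δx_1* = 8.1022

Let x_1' = x_1−10, x_2' = x_2−12. MRS = x_2'/x_1' = p_1/p_2.
After buying the subsistence bundle (10, 12), a share 0.5 of the remaining income goes to x_1: x_1* = 10 + 0.5·(M − 10p_1 − 12p_2)/p_1.
Discretionary income = 296 − 10·13.7 − 12·11.75 = 18; x_1* = 10 + 0.5·18/13.7 = 10.6569.
At M' = 518: x_1* = 18.7591. Change: 18.7591 − 10.6569 = 8.1022.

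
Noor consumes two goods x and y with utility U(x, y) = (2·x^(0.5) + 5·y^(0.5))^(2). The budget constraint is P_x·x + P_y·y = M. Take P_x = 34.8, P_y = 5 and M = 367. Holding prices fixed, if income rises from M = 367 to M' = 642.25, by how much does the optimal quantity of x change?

Substitute y = (y/x)·x into the budget: x* = M/(P_x + P_y·(y/x)).
Numerically y/x = 302.76, so x* = 367/(34.8 + 5·302.76) = 0.237.
At M' = 642.25: x* = 0.4147. Change: 0.4147 − 0.237 = 0.1777.

Δx* = 0.1777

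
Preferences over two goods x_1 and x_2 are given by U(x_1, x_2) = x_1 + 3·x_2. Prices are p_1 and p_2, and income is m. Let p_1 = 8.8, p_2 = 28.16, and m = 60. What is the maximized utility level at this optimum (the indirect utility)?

V = 6.8182

Perfect substitutes: compare marginal utility per dollar. 1/p_1 vs 3/p_2 → 0.1136 vs 0.1065.
x_1 gives more utility per dollar, so spend all income on x_1: x_1* = m/p_1, x_2* = 0.
Numerically: x_1* = 6.8182, x_2* = 0.
Utility at the optimum: U(6.8182, 0) = 6.8182.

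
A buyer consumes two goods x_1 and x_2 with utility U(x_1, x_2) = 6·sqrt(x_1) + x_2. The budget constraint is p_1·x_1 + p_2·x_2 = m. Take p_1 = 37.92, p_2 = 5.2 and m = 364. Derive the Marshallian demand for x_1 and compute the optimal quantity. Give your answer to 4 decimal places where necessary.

x_1* = 0.1692

MU_x_1 = 3/√x_1, MU_x_2 = 1. Tangency: 3/√x_1 = p_1/p_2.
Thus x_1* = (3·p_2/p_1)² — independent of m — with the rest of income spent on x_2.
Plugging in: x_1* = (3·5.2/37.92)² = 0.1692.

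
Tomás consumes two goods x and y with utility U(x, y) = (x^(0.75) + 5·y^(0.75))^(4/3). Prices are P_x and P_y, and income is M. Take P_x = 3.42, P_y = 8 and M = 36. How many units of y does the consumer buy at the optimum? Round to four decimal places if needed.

Substitute y = (y/x)·x into the budget: x* = M/(P_x + P_y·(y/x)).
Numerically y/x = 20.874904, so x* = 36/(3.42 + 8·20.874904) = 0.2112 and y* = 20.874904·0.2112 = 4.4097.

y* = 4.4097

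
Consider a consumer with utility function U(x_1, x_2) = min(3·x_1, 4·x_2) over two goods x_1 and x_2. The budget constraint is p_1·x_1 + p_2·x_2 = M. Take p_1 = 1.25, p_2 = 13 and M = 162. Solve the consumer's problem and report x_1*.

Demand: x_1*(p_1,p_2,M) = 4·M/(4·p_1 + 3·p_2), x_2* = 3·M/(4·p_1 + 3·p_2).
Here 4·1.25 + 3·13 = 44, giving x_1* = 14.7273.

x_1* = 14.7273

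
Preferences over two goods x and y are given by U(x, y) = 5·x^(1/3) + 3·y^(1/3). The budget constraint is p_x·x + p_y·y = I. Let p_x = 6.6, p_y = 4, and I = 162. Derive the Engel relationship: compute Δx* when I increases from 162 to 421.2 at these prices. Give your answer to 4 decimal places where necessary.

Δx* = 24.5917

MRS = MU_x/MU_y = (5/3)·(y/x)^(2/3). Set equal to p_x/p_y.
Solve for the ratio: y/x = [(3/5)·p_x/p_y]^(1.5).
Substitute y = (y/x)·x into the budget: x* = I/(p_x + p_y·(y/x)).
Numerically y/x = 0.985038, so x* = 162/(6.6 + 4·0.985038) = 15.3698.
At I' = 421.2: x* = 39.9615. Change: 39.9615 − 15.3698 = 24.5917.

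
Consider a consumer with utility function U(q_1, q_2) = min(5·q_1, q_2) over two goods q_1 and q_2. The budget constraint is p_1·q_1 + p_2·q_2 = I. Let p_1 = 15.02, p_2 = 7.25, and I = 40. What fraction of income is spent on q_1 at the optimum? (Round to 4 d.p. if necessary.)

With perfect complements, no substitution: consume in ratio q_1:q_2 = 1:5.
Budget: p_1·q_1 + p_2·5·q_1 = I, so (p_1 + 5·p_2)·q_1 = I.
Demand: q_1*(p_1,p_2,I) = I/(p_1 + 5·p_2), q_2* = 5·I/(p_1 + 5·p_2).
Here 15.02 + 5·7.25 = 51.27, giving q_1* = 0.7802 and q_2* = 3.9009.
Expenditure on q_1: 15.02·0.7802 = 11.7184; share = 0.293.

share on q_1 = 0.293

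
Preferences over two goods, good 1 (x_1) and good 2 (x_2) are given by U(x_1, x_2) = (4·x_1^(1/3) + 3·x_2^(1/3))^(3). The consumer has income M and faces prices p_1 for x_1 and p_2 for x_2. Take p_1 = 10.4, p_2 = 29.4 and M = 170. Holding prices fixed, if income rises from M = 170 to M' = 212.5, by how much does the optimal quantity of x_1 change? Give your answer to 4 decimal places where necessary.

MRS = MU_x_1/MU_x_2 = (4/3)·(x_2/x_1)^(2/3). Set equal to p_1/p_2.
Solve for the ratio: x_2/x_1 = [(3/4)·p_1/p_2]^(1.5).
Substitute x_2 = (x_2/x_1)·x_1 into the budget: x_1* = M/(p_1 + p_2·(x_2/x_1)).
Numerically x_2/x_1 = 0.136654, so x_1* = 170/(10.4 + 29.4·0.136654) = 11.7911.
At M' = 212.5: x_1* = 14.7389. Change: 14.7389 − 11.7911 = 2.9478.

Δx_1* = 2.9478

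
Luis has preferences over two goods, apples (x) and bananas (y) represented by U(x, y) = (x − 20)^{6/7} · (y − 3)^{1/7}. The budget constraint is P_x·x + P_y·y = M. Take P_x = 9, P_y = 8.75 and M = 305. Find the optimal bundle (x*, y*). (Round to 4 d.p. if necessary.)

x* = 29.4048, y* = 4.6122

This is Cobb-Douglas in (x−20, y−3): tangency gives 6/7·P_y·(y−3) = 1/7·P_x·(x−20).
After buying the subsistence bundle (20, 3), a share 6/7 of the remaining income goes to x: x* = 20 + 6/7·(M − 20P_x − 3P_y)/P_x.
Discretionary income = 305 − 20·9 − 3·8.75 = 98.75; x* = 20 + 6/7·98.75/9 = 29.4048; y* = 3 + 1/7·98.75/8.75 = 4.6122.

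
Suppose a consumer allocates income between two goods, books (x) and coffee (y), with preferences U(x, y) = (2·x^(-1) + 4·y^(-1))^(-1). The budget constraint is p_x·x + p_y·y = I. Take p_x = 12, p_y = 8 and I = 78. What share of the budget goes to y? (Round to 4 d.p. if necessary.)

MRS = MU_x/MU_y = (1/2)·(y/x)^(2). Set equal to p_x/p_y.
Hence y/x = (2·p_x/p_y)^(1/(2)), i.e. raised to the 0.5 power.
Substitute y = (y/x)·x into the budget: x* = I/(p_x + p_y·(y/x)).
Numerically y/x = 1.732051, so x* = 78/(12 + 8·1.732051) = 3.0167 and y* = 1.732051·3.0167 = 5.225.
Expenditure on y: 8·5.225 = 41.8001; share = 0.5359.

share on y = 0.5359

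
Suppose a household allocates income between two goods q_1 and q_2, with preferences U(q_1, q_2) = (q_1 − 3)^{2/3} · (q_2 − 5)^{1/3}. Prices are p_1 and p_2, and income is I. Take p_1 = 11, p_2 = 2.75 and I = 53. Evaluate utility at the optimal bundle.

V = 0.4772

This is Cobb-Douglas in (q_1−3, q_2−5): tangency gives 2/3·p_2·(q_2−5) = 1/3·p_1·(q_1−3).
Substituting into the budget: q_1* = 3 + 2/3·(I − 3·p_1 − 5·p_2)/p_1, and q_2* = 5 + 1/3·(…)/p_2.
Discretionary income = 53 − 3·11 − 5·2.75 = 6.25; q_1* = 3 + 2/3·6.25/11 = 3.3788; q_2* = 5 + 1/3·6.25/2.75 = 5.7576.
Utility at the optimum: U(3.3788, 5.7576) = 0.4772.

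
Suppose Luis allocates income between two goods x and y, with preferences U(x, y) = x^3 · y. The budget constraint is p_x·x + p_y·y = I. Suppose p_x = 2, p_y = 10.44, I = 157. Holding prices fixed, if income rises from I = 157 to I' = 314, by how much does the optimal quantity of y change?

Δy* = 3.7596

Demand: x*(p_x,p_y,I) = 0.75·I/p_x and y* = 0.25·I/p_y.
At p_x=2, p_y=10.44, I=157: y* = 0.25·157/10.44 = 3.7596.
At I' = 314: y* = 7.5192. Change: 7.5192 − 3.7596 = 3.7596.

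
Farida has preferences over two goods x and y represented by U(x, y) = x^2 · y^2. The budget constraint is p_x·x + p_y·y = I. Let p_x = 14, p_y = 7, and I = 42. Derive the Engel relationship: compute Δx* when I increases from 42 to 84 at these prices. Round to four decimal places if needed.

Δx* = 1.5

Demand: x*(p_x,p_y,I) = 0.5·I/p_x and y* = 0.5·I/p_y.
At p_x=14, p_y=7, I=42: x* = 0.5·42/14 = 1.5.
At I' = 84: x* = 3. Change: 3 − 1.5 = 1.5.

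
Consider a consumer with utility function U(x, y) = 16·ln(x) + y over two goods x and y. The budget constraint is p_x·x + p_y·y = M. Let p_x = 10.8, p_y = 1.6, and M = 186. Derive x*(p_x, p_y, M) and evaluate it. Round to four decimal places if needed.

Set MRS = p_x/p_y: (16/x)/1 = p_x/p_y.
So x*(p_x,p_y) = 16·p_y/p_x, independent of income; and y* = (M − 16·p_y)/p_y.
At the given prices: x* = 16·1.6/10.8 = 2.3704.

x* = 2.3704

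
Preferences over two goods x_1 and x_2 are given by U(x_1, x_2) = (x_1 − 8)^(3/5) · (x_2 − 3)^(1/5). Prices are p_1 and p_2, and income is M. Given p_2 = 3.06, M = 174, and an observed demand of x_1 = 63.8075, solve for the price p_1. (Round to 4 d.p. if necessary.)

Let x_1' = x_1−8, x_2' = x_2−3. MRS = 3·x_2'/x_1' = p_1/p_2.
Substituting into the budget: x_1* = 8 + 0.75·(M − 8·p_1 − 3·p_2)/p_1, and x_2* = 3 + 0.25·(…)/p_2.
Set x_1* = 63.8075 in the demand function and solve for p_1: p_1 = 2.

p_1 = 2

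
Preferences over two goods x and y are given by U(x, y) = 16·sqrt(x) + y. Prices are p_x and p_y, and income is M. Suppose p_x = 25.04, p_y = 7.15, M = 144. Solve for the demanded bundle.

Set MRS = p_x/p_y: 8·x^(−1/2) = p_x/p_y.
Solve: √x = 8·p_y/p_x, so x*(p_x,p_y) = (8·p_y/p_x)², and y* = (M − p_x·x*)/p_y.
Plugging in: x* = (8·7.15/25.04)² = 5.2182, y* = 1.8651.

x* = 5.2182, y* = 1.8651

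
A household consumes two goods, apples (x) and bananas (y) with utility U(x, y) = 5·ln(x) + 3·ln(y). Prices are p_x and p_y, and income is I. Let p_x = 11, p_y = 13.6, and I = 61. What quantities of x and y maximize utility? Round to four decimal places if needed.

x* = 3.4659, y* = 1.682

The MRS is (5/3)·y/x. Set MRS = p_x/p_y.
So 5·p_y·y = 3·p_x·x; combined with the budget, a share 0.625 of income goes to x.
Demand: x*(p_x,p_y,I) = 0.625·I/p_x and y* = 0.375·I/p_y.
At p_x=11, p_y=13.6, I=61: x* = 0.625·61/11 = 3.4659, y* = 1.682.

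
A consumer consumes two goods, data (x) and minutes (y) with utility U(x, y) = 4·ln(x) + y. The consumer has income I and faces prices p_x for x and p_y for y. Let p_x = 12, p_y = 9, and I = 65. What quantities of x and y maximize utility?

MU_x = 4/x, MU_y = 1. Tangency: 4/x = p_x/p_y.
So x*(p_x,p_y) = 4·p_y/p_x, independent of income; and y* = (I − 4·p_y)/p_y.
At the given prices: x* = 4·9/12 = 3, and y* = 3.2222.

x* = 3, y* = 3.2222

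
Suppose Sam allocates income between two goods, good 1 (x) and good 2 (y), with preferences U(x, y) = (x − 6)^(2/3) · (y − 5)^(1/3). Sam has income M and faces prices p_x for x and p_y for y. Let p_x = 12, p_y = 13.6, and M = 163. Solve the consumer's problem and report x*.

x* = 7.2778

This is Cobb-Douglas in (x−6, y−5): tangency gives 2/3·p_y·(y−5) = 1/3·p_x·(x−6).
After buying the subsistence bundle (6, 5), a share 2/3 of the remaining income goes to x: x* = 6 + 2/3·(M − 6p_x − 5p_y)/p_x.
Discretionary income = 163 − 6·12 − 5·13.6 = 23; x* = 6 + 2/3·23/12 = 7.2778.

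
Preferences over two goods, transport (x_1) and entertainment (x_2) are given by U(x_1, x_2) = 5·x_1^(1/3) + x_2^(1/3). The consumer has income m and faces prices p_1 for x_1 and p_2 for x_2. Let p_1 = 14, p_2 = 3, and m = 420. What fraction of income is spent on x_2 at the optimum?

share on x_2 = 0.1619

MU_x_1 ∝ 5·x_1^(-2/3), MU_x_2 ∝ x_2^(-2/3), so MRS = 5·(x_2/x_1)^(2/3) = p_1/p_2.
Solve for the ratio: x_2/x_1 = [(1/5)·p_1/p_2]^(1.5).
Substitute x_2 = (x_2/x_1)·x_1 into the budget: x_1* = m/(p_1 + p_2·(x_2/x_1)).
Numerically x_2/x_1 = 0.901686, so x_1* = 420/(14 + 3·0.901686) = 25.1421 and x_2* = 0.901686·25.1421 = 22.6703.
Expenditure on x_2: 3·22.6703 = 68.0108; share = 0.1619.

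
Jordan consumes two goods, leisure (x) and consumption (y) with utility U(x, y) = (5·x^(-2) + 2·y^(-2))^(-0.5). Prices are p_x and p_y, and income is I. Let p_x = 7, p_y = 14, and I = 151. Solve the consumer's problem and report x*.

x* = 9.9426

From the CES first-order condition, (5/2)·(y/x)^(3) = p_x/p_y.
Hence y/x = ((2/5)·p_x/p_y)^(1/(3)), i.e. raised to the 1/3 power.
With the ratio pinned down, the budget gives x* = I/(p_x + p_y·(y/x)) and y* = (y/x)·x*.
Numerically y/x = 0.584804, so x* = 151/(7 + 14·0.584804) = 9.9426.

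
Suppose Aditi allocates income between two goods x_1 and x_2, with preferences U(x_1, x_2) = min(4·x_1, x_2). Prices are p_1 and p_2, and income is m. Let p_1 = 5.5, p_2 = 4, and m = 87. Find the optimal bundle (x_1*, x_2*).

x_1* = 4.0465, x_2* = 16.186

Leontief preferences: the optimum is at the kink where x_1/1 = x_2/4, i.e. x_2 = 4·x_1.
Budget: p_1·x_1 + p_2·4·x_1 = m, so (p_1 + 4·p_2)·x_1 = m.
Demand: x_1*(p_1,p_2,m) = m/(p_1 + 4·p_2), x_2* = 4·m/(p_1 + 4·p_2).
Here 5.5 + 4·4 = 21.5, giving x_1* = 4.0465 and x_2* = 16.186.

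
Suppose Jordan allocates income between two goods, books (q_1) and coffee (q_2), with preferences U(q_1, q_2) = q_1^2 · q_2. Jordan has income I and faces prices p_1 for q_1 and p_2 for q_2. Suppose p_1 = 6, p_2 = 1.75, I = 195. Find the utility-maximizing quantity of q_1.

q_1* = 21.6667

At p_1=6, p_2=1.75, I=195: q_1* = 2/3·195/6 = 21.6667.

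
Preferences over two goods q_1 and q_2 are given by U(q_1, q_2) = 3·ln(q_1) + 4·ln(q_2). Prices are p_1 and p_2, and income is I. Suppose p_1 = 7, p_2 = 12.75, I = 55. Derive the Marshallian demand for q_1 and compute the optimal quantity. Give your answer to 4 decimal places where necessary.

Tangency: MRS = (3/4)·q_2/q_1 = p_1/p_2.
So 3·p_2·q_2 = 4·p_1·q_1; combined with the budget, a share 3/7 of income goes to q_1.
Demand: q_1*(p_1,p_2,I) = 3/7·I/p_1 and q_2* = 4/7·I/p_2.
At p_1=7, p_2=12.75, I=55: q_1* = 3/7·55/7 = 3.3673.

q_1* = 3.3673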